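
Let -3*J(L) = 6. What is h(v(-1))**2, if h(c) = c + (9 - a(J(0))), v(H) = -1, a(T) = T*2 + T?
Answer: 196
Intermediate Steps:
J(L) = -2 (J(L) = -1/3*6 = -2)
a(T) = 3*T (a(T) = 2*T + T = 3*T)
h(c) = 15 + c (h(c) = c + (9 - 3*(-2)) = c + (9 - 1*(-6)) = c + (9 + 6) = c + 15 = 15 + c)
h(v(-1))**2 = (15 - 1)**2 = 14**2 = 196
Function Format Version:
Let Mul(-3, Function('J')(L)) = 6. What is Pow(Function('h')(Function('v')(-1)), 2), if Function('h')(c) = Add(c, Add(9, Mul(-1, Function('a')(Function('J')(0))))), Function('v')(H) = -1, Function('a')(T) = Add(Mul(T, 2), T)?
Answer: 196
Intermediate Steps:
Function('J')(L) = -2 (Function('J')(L) = Mul(Rational(-1, 3), 6) = -2)
Function('a')(T) = Mul(3, T) (Function('a')(T) = Add(Mul(2, T), T) = Mul(3, T))
Function('h')(c) = Add(15, c) (Function('h')(c) = Add(c, Add(9, Mul(-1, Mul(3, -2)))) = Add(c, Add(9, Mul(-1, -6))) = Add(c, Add(9, 6)) = Add(c, 15) = Add(15, c))
Pow(Function('h')(Function('v')(-1)), 2) = Pow(Add(15, -1), 2) = Pow(14, 2) = 196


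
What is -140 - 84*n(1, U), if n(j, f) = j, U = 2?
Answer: -224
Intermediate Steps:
-140 - 84*n(1, U) = -140 - 84*1 = -140 - 84 = -224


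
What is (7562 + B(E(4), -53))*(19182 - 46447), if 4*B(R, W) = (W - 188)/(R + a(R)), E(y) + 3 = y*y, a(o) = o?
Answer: -21435933855/104 ≈ -2.0611e+8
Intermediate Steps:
E(y) = -3 + y² (E(y) = -3 + y*y = -3 + y²)
B(R, W) = (-188 + W)/(8*R) (B(R, W) = ((W - 188)/(R + R))/4 = ((-188 + W)/((2*R)))/4 = ((-188 + W)*(1/(2*R)))/4 = ((-188 + W)/(2*R))/4 = (-188 + W)/(8*R))
(7562 + B(E(4), -53))*(19182 - 46447) = (7562 + (-188 - 53)/(8*(-3 + 4²)))*(19182 - 46447) = (7562 + (⅛)*(-241)/(-3 + 16))*(-27265) = (7562 + (⅛)*(-241)/13)*(-27265) = (7562 + (⅛)*(1/13)*(-241))*(-27265) = (7562 - 241/104)*(-27265) = (786207/104)*(-27265) = -21435933855/104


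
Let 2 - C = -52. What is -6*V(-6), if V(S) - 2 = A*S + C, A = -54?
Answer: -2280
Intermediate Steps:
C = 54 (C = 2 - 1*(-52) = 2 + 52 = 54)
V(S) = 56 - 54*S (V(S) = 2 + (-54*S + 54) = 2 + (54 - 54*S) = 56 - 54*S)
-6*V(-6) = -6*(56 - 54*(-6)) = -6*(56 + 324) = -6*380 = -2280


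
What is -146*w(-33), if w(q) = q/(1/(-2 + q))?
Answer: -168630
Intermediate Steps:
w(q) = q*(-2 + q)
-146*w(-33) = -(-4818)*(-2 - 33) = -(-4818)*(-35) = -146*1155 = -168630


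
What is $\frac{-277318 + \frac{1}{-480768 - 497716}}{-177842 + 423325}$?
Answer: $- \frac{271351225913}{240201187772} \approx -1.1297$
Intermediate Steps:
$\frac{-277318 + \frac{1}{-480768 - 497716}}{-177842 + 423325} = \frac{-277318 + \frac{1}{-978484}}{245483} = \left(-277318 - \frac{1}{978484}\right) \frac{1}{245483} = \left(- \frac{271351225913}{978484}\right) \frac{1}{245483} = - \frac{271351225913}{240201187772}$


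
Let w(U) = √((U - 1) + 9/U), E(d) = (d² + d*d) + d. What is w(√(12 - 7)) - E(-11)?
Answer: -231 + √(-25 + 70*√5)/5 ≈ -228.71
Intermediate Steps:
E(d) = d + 2*d² (E(d) = (d² + d²) + d = 2*d² + d = d + 2*d²)
w(U) = √(-1 + U + 9/U) (w(U) = √((-1 + U) + 9/U) = √(-1 + U + 9/U))
w(√(12 - 7)) - E(-11) = √(-1 + √(12 - 7) + 9/(√(12 - 7))) - (-11)*(1 + 2*(-11)) = √(-1 + √5 + 9/(√5)) - (-11)*(1 - 22) = √(-1 + √5 + 9*(√5/5)) - (-11)*(-21) = √(-1 + √5 + 9*√5/5) - 1*231 = √(-1 + 14*√5/5) - 231 = -231 + √(-1 + 14*√5/5)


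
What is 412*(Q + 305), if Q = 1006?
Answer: 540132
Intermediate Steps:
412*(Q + 305) = 412*(1006 + 305) = 412*1311 = 540132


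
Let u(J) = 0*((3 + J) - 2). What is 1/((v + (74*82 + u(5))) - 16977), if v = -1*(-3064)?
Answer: -1/7845 ≈ -0.00012747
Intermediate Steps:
u(J) = 0 (u(J) = 0*(1 + J) = 0)
v = 3064
1/((v + (74*82 + u(5))) - 16977) = 1/((3064 + (74*82 + 0)) - 16977) = 1/((3064 + (6068 + 0)) - 16977) = 1/((3064 + 6068) - 16977) = 1/(9132 - 16977) = 1/(-7845) = -1/7845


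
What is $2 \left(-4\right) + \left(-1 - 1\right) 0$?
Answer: $-8$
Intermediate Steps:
$2 \left(-4\right) + \left(-1 - 1\right) 0 = -8 - 0 = -8 + 0 = -8$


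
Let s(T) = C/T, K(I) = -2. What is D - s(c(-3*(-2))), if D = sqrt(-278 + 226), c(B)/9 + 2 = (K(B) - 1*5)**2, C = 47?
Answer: -1/9 + 2*I*sqrt(13) ≈ -0.11111 + 7.2111*I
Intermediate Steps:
c(B) = 423 (c(B) = -18 + 9*(-2 - 1*5)**2 = -18 + 9*(-2 - 5)**2 = -18 + 9*(-7)**2 = -18 + 9*49 = -18 + 441 = 423)
s(T) = 47/T
D = 2*I*sqrt(13) (D = sqrt(-52) = 2*I*sqrt(13) ≈ 7.2111*I)
D - s(c(-3*(-2))) = 2*I*sqrt(13) - 47/423 = 2*I*sqrt(13) - 1*1/9 = 2*I*sqrt(13) - 1/9 = -1/9 + 2*I*sqrt(13)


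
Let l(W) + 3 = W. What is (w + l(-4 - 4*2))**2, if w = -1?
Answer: 256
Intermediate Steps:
l(W) = -3 + W
(w + l(-4 - 4*2))**2 = (-1 + (-3 + (-4 - 4*2)))**2 = (-1 + (-3 + (-4 - 8)))**2 = (-1 + (-3 - 12))**2 = (-1 - 15)**2 = (-16)**2 = 256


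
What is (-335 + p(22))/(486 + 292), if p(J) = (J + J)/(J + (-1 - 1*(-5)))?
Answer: -4333/10114 ≈ -0.42842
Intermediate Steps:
p(J) = 2*J/(4 + J) (p(J) = (2*J)/(J + (-1 + 5)) = (2*J)/(J + 4) = (2*J)/(4 + J) = 2*J/(4 + J))
(-335 + p(22))/(486 + 292) = (-335 + 2*22/(4 + 22))/(486 + 292) = (-335 + 2*22/26)/778 = (-335 + 2*22*(1/26))*(1/778) = (-335 + 22/13)*(1/778) = -4333/13*1/778 = -4333/10114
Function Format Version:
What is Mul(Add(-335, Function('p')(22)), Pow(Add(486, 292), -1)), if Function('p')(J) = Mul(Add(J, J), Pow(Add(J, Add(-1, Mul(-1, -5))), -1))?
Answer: Rational(-4333, 10114) ≈ -0.42842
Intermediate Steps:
Function('p')(J) = Mul(2, J, Pow(Add(4, J), -1)) (Function('p')(J) = Mul(Mul(2, J), Pow(Add(J, Add(-1, 5)), -1)) = Mul(Mul(2, J), Pow(Add(J, 4), -1)) = Mul(Mul(2, J), Pow(Add(4, J), -1)) = Mul(2, J, Pow(Add(4, J), -1)))
Mul(Add(-335, Function('p')(22)), Pow(Add(486, 292), -1)) = Mul(Add(-335, Mul(2, 22, Pow(Add(4, 22), -1))), Pow(Add(486, 292), -1)) = Mul(Add(-335, Mul(2, 22, Pow(26, -1))), Pow(778, -1)) = Mul(Add(-335, Mul(2, 22, Rational(1, 26))), Rational(1, 778)) = Mul(Add(-335, Rational(22, 13)), Rational(1, 778)) = Mul(Rational(-4333, 13), Rational(1, 778)) = Rational(-4333, 10114)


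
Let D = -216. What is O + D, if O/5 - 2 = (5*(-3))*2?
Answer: -356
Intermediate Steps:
O = -140 (O = 10 + 5*((5*(-3))*2) = 10 + 5*(-15*2) = 10 + 5*(-30) = 10 - 150 = -140)
O + D = -140 - 216 = -356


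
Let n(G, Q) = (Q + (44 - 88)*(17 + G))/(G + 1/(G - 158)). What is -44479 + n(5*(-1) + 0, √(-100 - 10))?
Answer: -754350/17 - 163*I*√110/816 ≈ -44374.0 - 2.095*I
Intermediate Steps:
n(G, Q) = (-748 + Q - 44*G)/(G + 1/(-158 + G)) (n(G, Q) = (Q - 44*(17 + G))/(G + 1/(-158 + G)) = (Q + (-748 - 44*G))/(G + 1/(-158 + G)) = (-748 + Q - 44*G)/(G + 1/(-158 + G)))
-44479 + n(5*(-1) + 0, √(-100 - 10)) = -44479 + (118184 - 158*√(-100 - 10) - 44*(5*(-1) + 0)² + 6204*(5*(-1) + 0) + (5*(-1) + 0)*√(-100 - 10))/(1 + (5*(-1) + 0)² - 158*(5*(-1) + 0)) = -44479 + (118184 - 158*I*√110 - 44*(-5 + 0)² + 6204*(-5 + 0) + (-5 + 0)*√(-110))/(1 + (-5 + 0)² - 158*(-5 + 0)) = -44479 + (118184 - 158*I*√110 - 44*(-5)² + 6204*(-5) - 5*I*√110)/(1 + (-5)² - 158*(-5)) = -44479 + (118184 - 158*I*√110 - 44*25 - 31020 - 5*I*√110)/(1 + 25 + 790) = -44479 + (118184 - 158*I*√110 - 1100 - 31020 - 5*I*√110)/816 = -44479 + (86064 - 163*I*√110)/816 = -44479 + (1793/17 - 163*I*√110/816) = -754350/17 - 163*I*√110/816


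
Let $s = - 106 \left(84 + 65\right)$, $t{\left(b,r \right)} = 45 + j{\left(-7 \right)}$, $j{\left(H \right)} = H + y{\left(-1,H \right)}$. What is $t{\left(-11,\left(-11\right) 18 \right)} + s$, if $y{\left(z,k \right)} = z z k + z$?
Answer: $-15764$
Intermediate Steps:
$y{\left(z,k \right)} = z + k z^{2}$ ($y{\left(z,k \right)} = z^{2} k + z = k z^{2} + z = z + k z^{2}$)
$j{\left(H \right)} = -1 + 2 H$ ($j{\left(H \right)} = H - \left(1 + H \left(-1\right)\right) = H - \left(1 - H\right) = H + \left(-1 + H\right) = -1 + 2 H$)
$t{\left(b,r \right)} = 30$ ($t{\left(b,r \right)} = 45 + \left(-1 + 2 \left(-7\right)\right) = 45 - 15 = 30$)
$s = -15794$ ($s = \left(-106\right) 149 = -15794$)
$t{\left(-11,\left(-11\right) 18 \right)} + s = 30 - 15794 = -15764$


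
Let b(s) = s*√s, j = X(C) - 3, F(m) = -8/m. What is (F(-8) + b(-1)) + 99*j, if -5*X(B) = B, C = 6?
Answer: -2074/5 - I ≈ -414.8 - 1.0*I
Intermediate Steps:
X(B) = -B/5
j = -21/5 (j = -⅕*6 - 3 = -6/5 - 3 = -21/5 ≈ -4.2000)
b(s) = s^(3/2)
(F(-8) + b(-1)) + 99*j = (-8/(-8) + (-1)^(3/2)) + 99*(-21/5) = (-8*(-⅛) - I) - 2079/5 = (1 - I) - 2079/5 = -2074/5 - I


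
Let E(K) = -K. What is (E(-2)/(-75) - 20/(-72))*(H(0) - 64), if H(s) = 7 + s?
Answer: -2147/150 ≈ -14.313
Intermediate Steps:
(E(-2)/(-75) - 20/(-72))*(H(0) - 64) = (-1*(-2)/(-75) - 20/(-72))*((7 + 0) - 64) = (2*(-1/75) - 20*(-1/72))*(7 - 64) = (-2/75 + 5/18)*(-57) = (113/450)*(-57) = -2147/150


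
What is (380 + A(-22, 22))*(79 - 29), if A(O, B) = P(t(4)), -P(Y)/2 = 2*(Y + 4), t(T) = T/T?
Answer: 18000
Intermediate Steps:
t(T) = 1
P(Y) = -16 - 4*Y (P(Y) = -4*(Y + 4) = -4*(4 + Y) = -2*(8 + 2*Y) = -16 - 4*Y)
A(O, B) = -20 (A(O, B) = -16 - 4*1 = -16 - 4 = -20)
(380 + A(-22, 22))*(79 - 29) = (380 - 20)*(79 - 29) = 360*50 = 18000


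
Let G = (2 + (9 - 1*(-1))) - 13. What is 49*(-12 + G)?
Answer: -637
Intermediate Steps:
G = -1 (G = (2 + (9 + 1)) - 13 = (2 + 10) - 13 = 12 - 13 = -1)
49*(-12 + G) = 49*(-12 - 1) = 49*(-13) = -637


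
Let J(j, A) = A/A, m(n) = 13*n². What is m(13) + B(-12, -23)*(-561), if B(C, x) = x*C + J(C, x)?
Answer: -153200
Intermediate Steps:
J(j, A) = 1
B(C, x) = 1 + C*x (B(C, x) = x*C + 1 = C*x + 1 = 1 + C*x)
m(13) + B(-12, -23)*(-561) = 13*13² + (1 - 12*(-23))*(-561) = 13*169 + (1 + 276)*(-561) = 2197 + 277*(-561) = 2197 - 155397 = -153200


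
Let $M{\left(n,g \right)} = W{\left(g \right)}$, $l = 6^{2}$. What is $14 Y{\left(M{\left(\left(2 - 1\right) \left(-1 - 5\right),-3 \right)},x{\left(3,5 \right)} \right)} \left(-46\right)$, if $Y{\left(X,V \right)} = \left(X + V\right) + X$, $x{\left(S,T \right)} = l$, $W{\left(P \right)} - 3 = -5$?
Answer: $-20608$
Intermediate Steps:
$W{\left(P \right)} = -2$ ($W{\left(P \right)} = 3 - 5 = -2$)
$l = 36$
$M{\left(n,g \right)} = -2$
$x{\left(S,T \right)} = 36$
$Y{\left(X,V \right)} = V + 2 X$ ($Y{\left(X,V \right)} = \left(V + X\right) + X = V + 2 X$)
$14 Y{\left(M{\left(\left(2 - 1\right) \left(-1 - 5\right),-3 \right)},x{\left(3,5 \right)} \right)} \left(-46\right) = 14 \left(36 + 2 \left(-2\right)\right) \left(-46\right) = 14 \left(36 - 4\right) \left(-46\right) = 14 \cdot 32 \left(-46\right) = 448 \left(-46\right) = -20608$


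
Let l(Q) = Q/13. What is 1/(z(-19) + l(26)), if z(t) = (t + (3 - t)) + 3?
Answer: ⅛ ≈ 0.12500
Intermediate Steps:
l(Q) = Q/13 (l(Q) = Q*(1/13) = Q/13)
z(t) = 6 (z(t) = 3 + 3 = 6)
1/(z(-19) + l(26)) = 1/(6 + (1/13)*26) = 1/(6 + 2) = 1/8 = ⅛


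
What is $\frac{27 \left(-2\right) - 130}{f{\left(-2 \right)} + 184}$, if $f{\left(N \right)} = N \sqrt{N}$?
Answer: $- \frac{4232}{4233} - \frac{46 i \sqrt{2}}{4233} \approx -0.99976 - 0.015368 i$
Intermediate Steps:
$f{\left(N \right)} = N^{\frac{3}{2}}$
$\frac{27 \left(-2\right) - 130}{f{\left(-2 \right)} + 184} = \frac{27 \left(-2\right) - 130}{\left(-2\right)^{\frac{3}{2}} + 184} = \frac{-54 - 130}{- 2 i \sqrt{2} + 184} = \frac{1}{184 - 2 i \sqrt{2}} \left(-184\right) = - \frac{184}{184 - 2 i \sqrt{2}}$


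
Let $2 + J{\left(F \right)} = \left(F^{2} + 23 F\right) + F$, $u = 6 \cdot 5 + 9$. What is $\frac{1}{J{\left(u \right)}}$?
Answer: $\frac{1}{2455} \approx 0.00040733$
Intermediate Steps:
$u = 39$ ($u = 30 + 9 = 39$)
$J{\left(F \right)} = -2 + F^{2} + 24 F$ ($J{\left(F \right)} = -2 + \left(\left(F^{2} + 23 F\right) + F\right) = -2 + \left(F^{2} + 24 F\right) = -2 + F^{2} + 24 F$)
$\frac{1}{J{\left(u \right)}} = \frac{1}{-2 + 39^{2} + 24 \cdot 39} = \frac{1}{-2 + 1521 + 936} = \frac{1}{2455}$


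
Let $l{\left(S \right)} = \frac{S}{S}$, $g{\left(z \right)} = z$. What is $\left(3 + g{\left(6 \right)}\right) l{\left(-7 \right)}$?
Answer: $9$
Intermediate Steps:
$l{\left(S \right)} = 1$
$\left(3 + g{\left(6 \right)}\right) l{\left(-7 \right)} = \left(3 + 6\right) 1 = 9 \cdot 1 = 9$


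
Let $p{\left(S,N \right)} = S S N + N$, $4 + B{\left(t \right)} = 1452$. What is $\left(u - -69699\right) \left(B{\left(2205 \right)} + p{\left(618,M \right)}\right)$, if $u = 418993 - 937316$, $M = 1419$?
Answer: $-243133132990352$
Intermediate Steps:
$B{\left(t \right)} = 1448$ ($B{\left(t \right)} = -4 + 1452 = 1448$)
$p{\left(S,N \right)} = N + N S^{2}$ ($p{\left(S,N \right)} = S^{2} N + N = N S^{2} + N = N + N S^{2}$)
$u = -518323$
$\left(u - -69699\right) \left(B{\left(2205 \right)} + p{\left(618,M \right)}\right) = \left(-518323 - -69699\right) \left(1448 + 1419 \left(1 + 618^{2}\right)\right) = \left(-518323 + \left(-1942413 + 2012112\right)\right) \left(1448 + 1419 \left(1 + 381924\right)\right) = \left(-518323 + 69699\right) \left(1448 + 1419 \cdot 381925\right) = - 448624 \left(1448 + 541951575\right) = \left(-448624\right) 541953023 = -243133132990352$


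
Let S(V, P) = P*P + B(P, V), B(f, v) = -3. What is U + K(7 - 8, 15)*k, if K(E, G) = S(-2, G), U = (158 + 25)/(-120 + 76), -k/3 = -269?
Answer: 7882593/44 ≈ 1.7915e+5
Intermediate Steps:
k = 807 (k = -3*(-269) = 807)
S(V, P) = -3 + P² (S(V, P) = P*P - 3 = P² - 3 = -3 + P²)
U = -183/44 (U = 183/(-44) = 183*(-1/44) = -183/44 ≈ -4.1591)
K(E, G) = -3 + G²
U + K(7 - 8, 15)*k = -183/44 + (-3 + 15²)*807 = -183/44 + (-3 + 225)*807 = -183/44 + 222*807 = -183/44 + 179154 = 7882593/44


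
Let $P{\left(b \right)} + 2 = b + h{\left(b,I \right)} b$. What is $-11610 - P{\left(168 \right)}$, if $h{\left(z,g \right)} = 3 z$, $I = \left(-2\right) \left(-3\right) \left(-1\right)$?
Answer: $-96448$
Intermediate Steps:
$I = -6$ ($I = 6 \left(-1\right) = -6$)
$P{\left(b \right)} = -2 + b + 3 b^{2}$ ($P{\left(b \right)} = -2 + \left(b + 3 b b\right) = -2 + \left(b + 3 b^{2}\right) = -2 + b + 3 b^{2}$)
$-11610 - P{\left(168 \right)} = -11610 - \left(-2 + 168 + 3 \cdot 168^{2}\right) = -11610 - \left(-2 + 168 + 3 \cdot 28224\right) = -11610 - \left(-2 + 168 + 84672\right) = -11610 - 84838 = -96448$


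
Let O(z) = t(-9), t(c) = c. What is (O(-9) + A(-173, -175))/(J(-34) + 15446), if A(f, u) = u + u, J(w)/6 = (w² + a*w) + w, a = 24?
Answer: -359/17282 ≈ -0.020773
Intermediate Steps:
O(z) = -9
J(w) = 6*w² + 150*w (J(w) = 6*((w² + 24*w) + w) = 6*(w² + 25*w) = 6*w² + 150*w)
A(f, u) = 2*u
(O(-9) + A(-173, -175))/(J(-34) + 15446) = (-9 + 2*(-175))/(6*(-34)*(25 - 34) + 15446) = (-9 - 350)/(6*(-34)*(-9) + 15446) = -359/(1836 + 15446) = -359/17282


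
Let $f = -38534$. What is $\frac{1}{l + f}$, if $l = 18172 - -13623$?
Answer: $- \frac{1}{6739} \approx -0.00014839$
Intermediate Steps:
$l = 31795$ ($l = 18172 + 13623 = 31795$)
$\frac{1}{l + f} = \frac{1}{31795 - 38534} = \frac{1}{-6739} = - \frac{1}{6739}$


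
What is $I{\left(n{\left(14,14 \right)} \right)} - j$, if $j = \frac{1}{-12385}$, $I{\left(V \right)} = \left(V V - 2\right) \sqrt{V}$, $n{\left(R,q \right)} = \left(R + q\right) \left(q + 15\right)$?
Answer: $\frac{1}{12385} + 1318684 \sqrt{203} \approx 1.8788 \cdot 10^{7}$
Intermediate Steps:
$n{\left(R,q \right)} = \left(15 + q\right) \left(R + q\right)$ ($n{\left(R,q \right)} = \left(R + q\right) \left(15 + q\right) = \left(15 + q\right) \left(R + q\right)$)
$I{\left(V \right)} = \sqrt{V} \left(-2 + V^{2}\right)$ ($I{\left(V \right)} = \left(V^{2} - 2\right) \sqrt{V} = \left(-2 + V^{2}\right) \sqrt{V} = \sqrt{V} \left(-2 + V^{2}\right)$)
$j = - \frac{1}{12385} \approx -8.0743 \cdot 10^{-5}$
$I{\left(n{\left(14,14 \right)} \right)} - j = \sqrt{14^{2} + 15 \cdot 14 + 15 \cdot 14 + 14 \cdot 14} \left(-2 + \left(14^{2} + 15 \cdot 14 + 15 \cdot 14 + 14 \cdot 14\right)^{2}\right) - - \frac{1}{12385} = \sqrt{196 + 210 + 210 + 196} \left(-2 + \left(196 + 210 + 210 + 196\right)^{2}\right) + \frac{1}{12385} = \sqrt{812} \left(-2 + 812^{2}\right) + \frac{1}{12385} = 2 \sqrt{203} \left(-2 + 659344\right) + \frac{1}{12385} = 2 \sqrt{203} \cdot 659342 + \frac{1}{12385} = 1318684 \sqrt{203} + \frac{1}{12385} = \frac{1}{12385} + 1318684 \sqrt{203}$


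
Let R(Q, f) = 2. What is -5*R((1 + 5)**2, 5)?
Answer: -10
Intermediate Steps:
-5*R((1 + 5)**2, 5) = -5*2 = -10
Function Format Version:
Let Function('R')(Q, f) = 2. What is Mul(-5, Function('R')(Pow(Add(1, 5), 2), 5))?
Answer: -10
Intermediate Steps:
Mul(-5, Function('R')(Pow(Add(1, 5), 2), 5)) = Mul(-5, 2) = -10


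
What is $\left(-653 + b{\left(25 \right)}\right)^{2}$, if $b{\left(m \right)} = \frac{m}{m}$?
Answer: $425104$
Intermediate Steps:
$b{\left(m \right)} = 1$
$\left(-653 + b{\left(25 \right)}\right)^{2} = \left(-653 + 1\right)^{2} = \left(-652\right)^{2} = 425104$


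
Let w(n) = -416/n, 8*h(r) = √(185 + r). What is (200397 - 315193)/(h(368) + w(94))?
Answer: 71823724544/1547319 + 2028674912*√553/1547319 ≈ 77250.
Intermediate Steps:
h(r) = √(185 + r)/8
(200397 - 315193)/(h(368) + w(94)) = (200397 - 315193)/(√(185 + 368)/8 - 416/94) = -114796/(√553/8 - 416*1/94) = -114796/(√553/8 - 208/47) = -114796/(-208/47 + √553/8)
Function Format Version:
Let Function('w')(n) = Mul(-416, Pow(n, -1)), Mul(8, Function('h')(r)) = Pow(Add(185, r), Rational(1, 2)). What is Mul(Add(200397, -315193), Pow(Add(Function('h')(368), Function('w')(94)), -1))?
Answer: Add(Rational(71823724544, 1547319), Mul(Rational(2028674912, 1547319), Pow(553, Rational(1, 2)))) ≈ 77250.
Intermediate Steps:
Function('h')(r) = Mul(Rational(1, 8), Pow(Add(185, r), Rational(1, 2)))
Mul(Add(200397, -315193), Pow(Add(Function('h')(368), Function('w')(94)), -1)) = Mul(Add(200397, -315193), Pow(Add(Mul(Rational(1, 8), Pow(Add(185, 368), Rational(1, 2))), Mul(-416, Pow(94, -1))), -1)) = Mul(-114796, Pow(Add(Mul(Rational(1, 8), Pow(553, Rational(1, 2))), Mul(-416, Rational(1, 94))), -1)) = Mul(-114796, Pow(Add(Mul(Rational(1, 8), Pow(553, Rational(1, 2))), Rational(-208, 47)), -1)) = Mul(-114796, Pow(Add(Rational(-208, 47), Mul(Rational(1, 8), Pow(553, Rational(1, 2)))), -1))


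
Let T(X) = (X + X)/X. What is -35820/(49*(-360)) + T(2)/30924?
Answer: 769259/378819 ≈ 2.0307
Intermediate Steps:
T(X) = 2 (T(X) = (2*X)/X = 2)
-35820/(49*(-360)) + T(2)/30924 = -35820/(49*(-360)) + 2/30924 = -35820/(-17640) + 2*(1/30924) = -35820*(-1/17640) + 1/15462 = 199/98 + 1/15462 = 769259/378819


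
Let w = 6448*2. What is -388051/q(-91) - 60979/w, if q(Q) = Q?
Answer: 384519739/90272 ≈ 4259.6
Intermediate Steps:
w = 12896
-388051/q(-91) - 60979/w = -388051/(-91) - 60979/12896 = -388051*(-1/91) - 60979*1/12896 = 388051/91 - 60979/12896 = 384519739/90272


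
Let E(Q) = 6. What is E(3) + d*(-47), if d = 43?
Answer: -2015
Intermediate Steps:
E(3) + d*(-47) = 6 + 43*(-47) = 6 - 2021 = -2015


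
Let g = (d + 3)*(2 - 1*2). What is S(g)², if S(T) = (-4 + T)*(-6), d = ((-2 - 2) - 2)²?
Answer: 576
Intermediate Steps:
d = 36 (d = (-4 - 2)² = (-6)² = 36)
g = 0 (g = (36 + 3)*(2 - 1*2) = 39*(2 - 2) = 39*0 = 0)
S(T) = 24 - 6*T
S(g)² = (24 - 6*0)² = (24 + 0)² = 24² = 576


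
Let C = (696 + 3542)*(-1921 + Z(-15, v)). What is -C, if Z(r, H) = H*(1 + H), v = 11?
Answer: 7581782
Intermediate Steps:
C = -7581782 (C = (696 + 3542)*(-1921 + 11*(1 + 11)) = 4238*(-1921 + 11*12) = 4238*(-1921 + 132) = 4238*(-1789) = -7581782)
-C = -1*(-7581782) = 7581782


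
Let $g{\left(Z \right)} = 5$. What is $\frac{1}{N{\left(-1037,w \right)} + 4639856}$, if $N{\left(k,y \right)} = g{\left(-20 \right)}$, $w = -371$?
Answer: $\frac{1}{4639861} \approx 2.1552 \cdot 10^{-7}$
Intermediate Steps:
$N{\left(k,y \right)} = 5$
$\frac{1}{N{\left(-1037,w \right)} + 4639856} = \frac{1}{5 + 4639856} = \frac{1}{4639861}$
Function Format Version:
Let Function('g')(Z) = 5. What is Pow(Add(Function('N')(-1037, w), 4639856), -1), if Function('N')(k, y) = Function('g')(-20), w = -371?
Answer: Rational(1, 4639861) ≈ 2.1552e-7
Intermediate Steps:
Function('N')(k, y) = 5
Pow(Add(Function('N')(-1037, w), 4639856), -1) = Pow(Add(5, 4639856), -1) = Pow(4639861, -1) = Rational(1, 4639861)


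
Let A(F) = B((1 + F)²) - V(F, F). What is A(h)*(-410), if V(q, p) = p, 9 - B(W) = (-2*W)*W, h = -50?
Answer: -4727161010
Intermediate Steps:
B(W) = 9 + 2*W² (B(W) = 9 - (-2*W)*W = 9 - (-2)*W² = 9 + 2*W²)
A(F) = 9 - F + 2*(1 + F)⁴ (A(F) = (9 + 2*((1 + F)²)²) - F = (9 + 2*(1 + F)⁴) - F = 9 - F + 2*(1 + F)⁴)
A(h)*(-410) = (9 - 1*(-50) + 2*(1 - 50)⁴)*(-410) = (9 + 50 + 2*(-49)⁴)*(-410) = (9 + 50 + 2*5764801)*(-410) = (9 + 50 + 11529602)*(-410) = 11529661*(-410) = -4727161010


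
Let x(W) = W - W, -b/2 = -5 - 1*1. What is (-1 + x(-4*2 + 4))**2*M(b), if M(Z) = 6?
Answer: 6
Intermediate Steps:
b = 12 (b = -2*(-5 - 1*1) = -2*(-5 - 1) = -2*(-6) = 12)
x(W) = 0
(-1 + x(-4*2 + 4))**2*M(b) = (-1 + 0)**2*6 = (-1)**2*6 = 1*6 = 6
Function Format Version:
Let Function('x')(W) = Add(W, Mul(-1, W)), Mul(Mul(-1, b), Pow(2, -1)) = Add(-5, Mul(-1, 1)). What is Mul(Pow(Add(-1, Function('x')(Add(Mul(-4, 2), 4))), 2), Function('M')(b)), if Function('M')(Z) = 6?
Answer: 6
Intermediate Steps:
b = 12 (b = Mul(-2, Add(-5, Mul(-1, 1))) = Mul(-2, Add(-5, -1)) = Mul(-2, -6) = 12)
Function('x')(W) = 0
Mul(Pow(Add(-1, Function('x')(Add(Mul(-4, 2), 4))), 2), Function('M')(b)) = Mul(Pow(Add(-1, 0), 2), 6) = Mul(Pow(-1, 2), 6) = Mul(1, 6) = 6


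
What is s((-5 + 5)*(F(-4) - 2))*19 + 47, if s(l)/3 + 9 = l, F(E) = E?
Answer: -466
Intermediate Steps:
s(l) = -27 + 3*l
s((-5 + 5)*(F(-4) - 2))*19 + 47 = (-27 + 3*((-5 + 5)*(-4 - 2)))*19 + 47 = (-27 + 3*(0*(-6)))*19 + 47 = (-27 + 3*0)*19 + 47 = (-27 + 0)*19 + 47 = -27*19 + 47 = -513 + 47 = -466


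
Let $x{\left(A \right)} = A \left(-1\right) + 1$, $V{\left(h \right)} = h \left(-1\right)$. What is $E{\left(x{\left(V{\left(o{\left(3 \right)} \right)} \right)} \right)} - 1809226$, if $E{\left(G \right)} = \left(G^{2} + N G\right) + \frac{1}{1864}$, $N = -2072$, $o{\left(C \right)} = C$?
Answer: $- \frac{3387816271}{1864} \approx -1.8175 \cdot 10^{6}$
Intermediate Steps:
$V{\left(h \right)} = - h$
$x{\left(A \right)} = 1 - A$ ($x{\left(A \right)} = - A + 1 = 1 - A$)
$E{\left(G \right)} = \frac{1}{1864} + G^{2} - 2072 G$ ($E{\left(G \right)} = \left(G^{2} - 2072 G\right) + \frac{1}{1864} = \frac{1}{1864} + G^{2} - 2072 G$)
$E{\left(x{\left(V{\left(o{\left(3 \right)} \right)} \right)} \right)} - 1809226 = \left(\frac{1}{1864} + \left(1 - \left(-1\right) 3\right)^{2} - 2072 \left(1 - \left(-1\right) 3\right)\right) - 1809226 = \left(\frac{1}{1864} + \left(1 - -3\right)^{2} - 2072 \left(1 - -3\right)\right) - 1809226 = \left(\frac{1}{1864} + \left(1 + 3\right)^{2} - 2072 \left(1 + 3\right)\right) - 1809226 = \left(\frac{1}{1864} + 4^{2} - 8288\right) - 1809226 = \left(\frac{1}{1864} + 16 - 8288\right) - 1809226 = - \frac{15419007}{1864} - 1809226 = - \frac{3387816271}{1864}$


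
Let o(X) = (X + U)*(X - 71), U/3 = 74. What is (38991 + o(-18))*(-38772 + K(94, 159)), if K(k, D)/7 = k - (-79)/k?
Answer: -74634366105/94 ≈ -7.9398e+8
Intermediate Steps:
U = 222 (U = 3*74 = 222)
K(k, D) = 7*k + 553/k (K(k, D) = 7*(k - (-79)/k) = 7*(k + 79/k) = 7*k + 553/k)
o(X) = (-71 + X)*(222 + X) (o(X) = (X + 222)*(X - 71) = (222 + X)*(-71 + X) = (-71 + X)*(222 + X))
(38991 + o(-18))*(-38772 + K(94, 159)) = (38991 + (-15762 + (-18)**2 + 151*(-18)))*(-38772 + (7*94 + 553/94)) = (38991 + (-15762 + 324 - 2718))*(-38772 + (658 + 553*(1/94))) = (38991 - 18156)*(-38772 + (658 + 553/94)) = 20835*(-38772 + 62405/94) = 20835*(-3582163/94) = -74634366105/94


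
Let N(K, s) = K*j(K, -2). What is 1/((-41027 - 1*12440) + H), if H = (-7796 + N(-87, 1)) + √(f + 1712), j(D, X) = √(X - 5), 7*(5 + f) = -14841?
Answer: -7/(428841 - 2*I*√5061 + 609*I*√7) ≈ -1.6323e-5 + 5.5913e-8*I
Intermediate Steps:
f = -14876/7 (f = -5 + (⅐)*(-14841) = -5 - 14841/7 = -14876/7 ≈ -2125.1)
j(D, X) = √(-5 + X)
N(K, s) = I*K*√7 (N(K, s) = K*√(-5 - 2) = K*√(-7) = K*(I*√7) = I*K*√7)
H = -7796 - 87*I*√7 + 2*I*√5061/7 (H = (-7796 + I*(-87)*√7) + √(-14876/7 + 1712) = (-7796 - 87*I*√7) + √(-2892/7) = (-7796 - 87*I*√7) + 2*I*√5061/7 = -7796 - 87*I*√7 + 2*I*√5061/7 ≈ -7796.0 - 209.85*I)
1/((-41027 - 1*12440) + H) = 1/((-41027 - 1*12440) + (-7796 - 87*I*√7 + 2*I*√5061/7)) = 1/((-41027 - 12440) + (-7796 - 87*I*√7 + 2*I*√5061/7)) = 1/(-53467 + (-7796 - 87*I*√7 + 2*I*√5061/7)) = 1/(-61263 - 87*I*√7 + 2*I*√5061/7)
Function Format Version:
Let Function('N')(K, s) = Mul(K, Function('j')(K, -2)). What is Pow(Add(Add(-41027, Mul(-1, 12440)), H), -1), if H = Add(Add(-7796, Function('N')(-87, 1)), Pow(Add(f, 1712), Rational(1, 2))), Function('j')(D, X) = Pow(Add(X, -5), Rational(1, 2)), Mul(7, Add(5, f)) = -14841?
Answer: Mul(-7, Pow(Add(428841, Mul(-2, I, Pow(5061, Rational(1, 2))), Mul(609, I, Pow(7, Rational(1, 2)))), -1)) ≈ Add(-1.6323e-5, Mul(5.5913e-8, I))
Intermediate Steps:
f = Rational(-14876, 7) (f = Add(-5, Mul(Rational(1, 7), -14841)) = Add(-5, Rational(-14841, 7)) = Rational(-14876, 7) ≈ -2125.1)
Function('j')(D, X) = Pow(Add(-5, X), Rational(1, 2))
Function('N')(K, s) = Mul(I, K, Pow(7, Rational(1, 2))) (Function('N')(K, s) = Mul(K, Pow(Add(-5, -2), Rational(1, 2))) = Mul(K, Pow(-7, Rational(1, 2))) = Mul(K, Mul(I, Pow(7, Rational(1, 2)))) = Mul(I, K, Pow(7, Rational(1, 2))))
H = Add(-7796, Mul(-87, I, Pow(7, Rational(1, 2))), Mul(Rational(2, 7), I, Pow(5061, Rational(1, 2)))) (H = Add(Add(-7796, Mul(I, -87, Pow(7, Rational(1, 2)))), Pow(Add(Rational(-14876, 7), 1712), Rational(1, 2))) = Add(Add(-7796, Mul(-87, I, Pow(7, Rational(1, 2)))), Pow(Rational(-2892, 7), Rational(1, 2))) = Add(Add(-7796, Mul(-87, I, Pow(7, Rational(1, 2)))), Mul(Rational(2, 7), I, Pow(5061, Rational(1, 2)))) = Add(-7796, Mul(-87, I, Pow(7, Rational(1, 2))), Mul(Rational(2, 7), I, Pow(5061, Rational(1, 2)))) ≈ Add(-7796.0, Mul(-209.85, I)))
Pow(Add(Add(-41027, Mul(-1, 12440)), H), -1) = Pow(Add(Add(-41027, Mul(-1, 12440)), Add(-7796, Mul(-87, I, Pow(7, Rational(1, 2))), Mul(Rational(2, 7), I, Pow(5061, Rational(1, 2))))), -1) = Pow(Add(Add(-41027, -12440), Add(-7796, Mul(-87, I, Pow(7, Rational(1, 2))), Mul(Rational(2, 7), I, Pow(5061, Rational(1, 2))))), -1) = Pow(Add(-53467, Add(-7796, Mul(-87, I, Pow(7, Rational(1, 2))), Mul(Rational(2, 7), I, Pow(5061, Rational(1, 2))))), -1) = Pow(Add(-61263, Mul(-87, I, Pow(7, Rational(1, 2))), Mul(Rational(2, 7), I, Pow(5061, Rational(1, 2)))), -1)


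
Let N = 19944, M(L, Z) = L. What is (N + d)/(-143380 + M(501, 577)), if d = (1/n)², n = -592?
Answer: -6989654017/50073945856 ≈ -0.13959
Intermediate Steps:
d = 1/350464 (d = (1/(-592))² = (-1/592)² = 1/350464 ≈ 2.8534e-6)
(N + d)/(-143380 + M(501, 577)) = (19944 + 1/350464)/(-143380 + 501) = (6989654017/350464)/(-142879) = (6989654017/350464)*(-1/142879) = -6989654017/50073945856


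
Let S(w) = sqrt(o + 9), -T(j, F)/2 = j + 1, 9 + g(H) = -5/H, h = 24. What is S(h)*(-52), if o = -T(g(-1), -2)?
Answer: -52*sqrt(3) ≈ -90.067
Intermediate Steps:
g(H) = -9 - 5/H
T(j, F) = -2 - 2*j (T(j, F) = -2*(j + 1) = -2*(1 + j) = -2 - 2*j)
o = -6 (o = -(-2 - 2*(-9 - 5/(-1))) = -(-2 - 2*(-9 - 5*(-1))) = -(-2 - 2*(-9 + 5)) = -(-2 - 2*(-4)) = -(-2 + 8) = -1*6 = -6)
S(w) = sqrt(3) (S(w) = sqrt(-6 + 9) = sqrt(3))
S(h)*(-52) = sqrt(3)*(-52) = -52*sqrt(3)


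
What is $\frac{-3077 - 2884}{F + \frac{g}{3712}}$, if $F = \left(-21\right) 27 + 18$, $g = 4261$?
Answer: $\frac{22127232}{2033627} \approx 10.881$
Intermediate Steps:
$F = -549$ ($F = -567 + 18 = -549$)
$\frac{-3077 - 2884}{F + \frac{g}{3712}} = \frac{-3077 - 2884}{-549 + \frac{4261}{3712}} = - \frac{5961}{-549 + 4261 \cdot \frac{1}{3712}} = - \frac{5961}{-549 + \frac{4261}{3712}} = - \frac{5961}{- \frac{2033627}{3712}} = \left(-5961\right) \left(- \frac{3712}{2033627}\right) = \frac{22127232}{2033627}$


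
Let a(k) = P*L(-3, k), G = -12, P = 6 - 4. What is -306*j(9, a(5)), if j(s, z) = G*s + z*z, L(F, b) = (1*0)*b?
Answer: 33048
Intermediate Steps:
P = 2
L(F, b) = 0 (L(F, b) = 0*b = 0)
a(k) = 0 (a(k) = 2*0 = 0)
j(s, z) = z² - 12*s (j(s, z) = -12*s + z*z = -12*s + z² = z² - 12*s)
-306*j(9, a(5)) = -306*(0² - 12*9) = -306*(0 - 108) = -306*(-108) = 33048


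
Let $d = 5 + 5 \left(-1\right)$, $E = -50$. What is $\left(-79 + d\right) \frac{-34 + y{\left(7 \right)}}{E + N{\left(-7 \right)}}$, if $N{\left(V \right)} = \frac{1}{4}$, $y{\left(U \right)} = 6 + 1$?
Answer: $- \frac{8532}{199} \approx -42.874$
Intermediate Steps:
$y{\left(U \right)} = 7$
$d = 0$ ($d = 5 - 5 = 0$)
$N{\left(V \right)} = \frac{1}{4}$
$\left(-79 + d\right) \frac{-34 + y{\left(7 \right)}}{E + N{\left(-7 \right)}} = \left(-79 + 0\right) \frac{-34 + 7}{-50 + \frac{1}{4}} = - 79 \left(- \frac{27}{- \frac{199}{4}}\right) = - 79 \left(\left(-27\right) \left(- \frac{4}{199}\right)\right) = \left(-79\right) \frac{108}{199} = - \frac{8532}{199}$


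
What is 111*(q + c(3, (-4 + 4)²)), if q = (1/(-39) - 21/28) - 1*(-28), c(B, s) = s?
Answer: 157139/52 ≈ 3021.9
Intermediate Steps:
q = 4247/156 (q = (1*(-1/39) - 21*1/28) + 28 = (-1/39 - ¾) + 28 = -121/156 + 28 = 4247/156 ≈ 27.224)
111*(q + c(3, (-4 + 4)²)) = 111*(4247/156 + (-4 + 4)²) = 111*(4247/156 + 0²) = 111*(4247/156 + 0) = 111*(4247/156) = 157139/52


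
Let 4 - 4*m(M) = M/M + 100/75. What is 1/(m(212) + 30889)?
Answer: 12/370673 ≈ 3.2374e-5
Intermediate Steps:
m(M) = 5/12 (m(M) = 1 - (M/M + 100/75)/4 = 1 - (1 + 100*(1/75))/4 = 1 - (1 + 4/3)/4 = 1 - 1/4*7/3 = 1 - 7/12 = 5/12)
1/(m(212) + 30889) = 1/(5/12 + 30889) = 1/(370673/12) = 12/370673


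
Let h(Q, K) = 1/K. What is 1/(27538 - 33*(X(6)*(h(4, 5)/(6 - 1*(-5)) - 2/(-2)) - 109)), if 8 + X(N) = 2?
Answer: 5/156683 ≈ 3.1912e-5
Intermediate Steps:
X(N) = -6 (X(N) = -8 + 2 = -6)
1/(27538 - 33*(X(6)*(h(4, 5)/(6 - 1*(-5)) - 2/(-2)) - 109)) = 1/(27538 - 33*(-6*(1/(5*(6 - 1*(-5))) - 2/(-2)) - 109)) = 1/(27538 - 33*(-6*(1/(5*(6 + 5)) - 2*(-1/2)) - 109)) = 1/(27538 - 33*(-6*((1/5)/11 + 1) - 109)) = 1/(27538 - 33*(-6*((1/5)*(1/11) + 1) - 109)) = 1/(27538 - 33*(-6*(1/55 + 1) - 109)) = 1/(27538 - 33*(-6*56/55 - 109)) = 1/(27538 - 33*(-336/55 - 109)) = 1/(27538 - 33*(-6331/55)) = 1/(27538 + 18993/5) = 1/(156683/5) = 5/156683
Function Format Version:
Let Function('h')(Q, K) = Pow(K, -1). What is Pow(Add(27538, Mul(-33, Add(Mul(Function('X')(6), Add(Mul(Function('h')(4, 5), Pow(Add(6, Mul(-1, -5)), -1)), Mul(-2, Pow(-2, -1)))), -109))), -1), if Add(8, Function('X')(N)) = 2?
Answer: Rational(5, 156683) ≈ 3.1912e-5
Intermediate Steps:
Function('X')(N) = -6 (Function('X')(N) = Add(-8, 2) = -6)
Pow(Add(27538, Mul(-33, Add(Mul(Function('X')(6), Add(Mul(Function('h')(4, 5), Pow(Add(6, Mul(-1, -5)), -1)), Mul(-2, Pow(-2, -1)))), -109))), -1) = Pow(Add(27538, Mul(-33, Add(Mul(-6, Add(Mul(Pow(5, -1), Pow(Add(6, Mul(-1, -5)), -1)), Mul(-2, Pow(-2, -1)))), -109))), -1) = Pow(Add(27538, Mul(-33, Add(Mul(-6, Add(Mul(Rational(1, 5), Pow(Add(6, 5), -1)), Mul(-2, Rational(-1, 2)))), -109))), -1) = Pow(Add(27538, Mul(-33, Add(Mul(-6, Add(Mul(Rational(1, 5), Pow(11, -1)), 1)), -109))), -1) = Pow(Add(27538, Mul(-33, Add(Mul(-6, Add(Mul(Rational(1, 5), Rational(1, 11)), 1)), -109))), -1) = Pow(Add(27538, Mul(-33, Add(Mul(-6, Add(Rational(1, 55), 1)), -109))), -1) = Pow(Add(27538, Mul(-33, Add(Mul(-6, Rational(56, 55)), -109))), -1) = Pow(Add(27538, Mul(-33, Add(Rational(-336, 55), -109))), -1) = Pow(Add(27538, Mul(-33, Rational(-6331, 55))), -1) = Pow(Add(27538, Rational(18993, 5)), -1) = Pow(Rational(156683, 5), -1) = Rational(5, 156683)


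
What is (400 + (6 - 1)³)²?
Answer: 275625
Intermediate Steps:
(400 + (6 - 1)³)² = (400 + 5³)² = (400 + 125)² = 525² = 275625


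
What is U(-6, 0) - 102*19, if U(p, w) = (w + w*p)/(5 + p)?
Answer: -1938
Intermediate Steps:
U(p, w) = (w + p*w)/(5 + p)
U(-6, 0) - 102*19 = 0*(1 - 6)/(5 - 6) - 102*19 = 0*(-5)/(-1) - 1938 = 0*(-1)*(-5) - 1938 = 0 - 1938 = -1938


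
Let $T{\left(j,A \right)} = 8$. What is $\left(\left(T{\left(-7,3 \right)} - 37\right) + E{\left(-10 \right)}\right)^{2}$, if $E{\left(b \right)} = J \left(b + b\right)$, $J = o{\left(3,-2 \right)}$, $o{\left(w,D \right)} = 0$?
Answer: $841$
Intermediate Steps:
$J = 0$
$E{\left(b \right)} = 0$ ($E{\left(b \right)} = 0 \left(b + b\right) = 0 \cdot 2 b = 0$)
$\left(\left(T{\left(-7,3 \right)} - 37\right) + E{\left(-10 \right)}\right)^{2} = \left(\left(8 - 37\right) + 0\right)^{2} = \left(-29 + 0\right)^{2} = \left(-29\right)^{2} = 841$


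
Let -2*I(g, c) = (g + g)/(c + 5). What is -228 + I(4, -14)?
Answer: -2048/9 ≈ -227.56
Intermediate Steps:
I(g, c) = -g/(5 + c) (I(g, c) = -(g + g)/(2*(c + 5)) = -2*g/(2*(5 + c)) = -g/(5 + c))
-228 + I(4, -14) = -228 - 1*4/(5 - 14) = -228 - 1*4/(-9) = -228 - 1*4*(-1/9) = -228 + 4/9 = -2048/9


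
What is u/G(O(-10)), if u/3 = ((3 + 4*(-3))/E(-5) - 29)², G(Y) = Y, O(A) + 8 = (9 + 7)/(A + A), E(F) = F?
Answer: -13872/55 ≈ -252.22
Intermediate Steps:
O(A) = -8 + 8/A (O(A) = -8 + (9 + 7)/(A + A) = -8 + 16/((2*A)) = -8 + 16*(1/(2*A)) = -8 + 8/A)
u = 55488/25 (u = 3*((3 + 4*(-3))/(-5) - 29)² = 3*((3 - 12)*(-⅕) - 29)² = 3*(-9*(-⅕) - 29)² = 3*(9/5 - 29)² = 3*(-136/5)² = 3*(18496/25) = 55488/25 ≈ 2219.5)
u/G(O(-10)) = 55488/(25*(-8 + 8/(-10))) = 55488/(25*(-8 + 8*(-⅒))) = 55488/(25*(-8 - ⅘)) = 55488/(25*(-44/5)) = (55488/25)*(-5/44) = -13872/55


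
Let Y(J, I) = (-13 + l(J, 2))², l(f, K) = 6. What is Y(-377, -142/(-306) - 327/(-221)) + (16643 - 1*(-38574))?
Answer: 55266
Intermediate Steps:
Y(J, I) = 49 (Y(J, I) = (-13 + 6)² = (-7)² = 49)
Y(-377, -142/(-306) - 327/(-221)) + (16643 - 1*(-38574)) = 49 + (16643 - 1*(-38574)) = 49 + (16643 + 38574) = 49 + 55217 = 55266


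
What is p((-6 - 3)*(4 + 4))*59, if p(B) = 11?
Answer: 649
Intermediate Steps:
p((-6 - 3)*(4 + 4))*59 = 11*59 = 649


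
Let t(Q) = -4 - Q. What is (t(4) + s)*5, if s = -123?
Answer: -655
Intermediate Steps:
(t(4) + s)*5 = ((-4 - 1*4) - 123)*5 = ((-4 - 4) - 123)*5 = (-8 - 123)*5 = -131*5 = -655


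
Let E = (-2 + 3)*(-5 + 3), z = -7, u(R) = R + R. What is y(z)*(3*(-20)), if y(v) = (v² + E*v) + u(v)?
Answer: -2940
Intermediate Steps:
u(R) = 2*R
E = -2 (E = 1*(-2) = -2)
y(v) = v² (y(v) = (v² - 2*v) + 2*v = v²)
y(z)*(3*(-20)) = (-7)²*(3*(-20)) = 49*(-60) = -2940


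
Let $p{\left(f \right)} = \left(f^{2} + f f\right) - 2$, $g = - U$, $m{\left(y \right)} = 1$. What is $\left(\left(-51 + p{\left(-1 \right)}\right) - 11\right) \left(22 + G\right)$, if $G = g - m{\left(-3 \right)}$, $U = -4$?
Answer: $-1550$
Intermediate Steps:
$g = 4$ ($g = \left(-1\right) \left(-4\right) = 4$)
$p{\left(f \right)} = -2 + 2 f^{2}$ ($p{\left(f \right)} = \left(f^{2} + f^{2}\right) - 2 = 2 f^{2} - 2 = -2 + 2 f^{2}$)
$G = 3$ ($G = 4 - 1 = 3$)
$\left(\left(-51 + p{\left(-1 \right)}\right) - 11\right) \left(22 + G\right) = \left(\left(-51 - \left(2 - 2 \left(-1\right)^{2}\right)\right) - 11\right) \left(22 + 3\right) = \left(\left(-51 + \left(-2 + 2 \cdot 1\right)\right) - 11\right) 25 = \left(\left(-51 + \left(-2 + 2\right)\right) - 11\right) 25 = \left(\left(-51 + 0\right) - 11\right) 25 = \left(-51 - 11\right) 25 = \left(-62\right) 25 = -1550$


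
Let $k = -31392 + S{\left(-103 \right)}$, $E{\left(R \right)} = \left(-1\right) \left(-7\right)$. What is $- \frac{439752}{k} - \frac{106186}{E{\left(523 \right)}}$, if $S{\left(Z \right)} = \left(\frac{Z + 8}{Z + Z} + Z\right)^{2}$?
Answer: $- \frac{31315652722178}{2067262827} \approx -15148.0$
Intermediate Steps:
$E{\left(R \right)} = 7$
$S{\left(Z \right)} = \left(Z + \frac{8 + Z}{2 Z}\right)^{2}$ ($S{\left(Z \right)} = \left(\frac{8 + Z}{2 Z} + Z\right)^{2} = \left(Z + \frac{8 + Z}{2 Z}\right)^{2}$)
$k = - \frac{885969783}{42436}$ ($k = -31392 + \frac{\left(8 - 103 + 2 \left(-103\right)^{2}\right)^{2}}{4 \cdot 10609} = -31392 + \frac{1}{4} \cdot \frac{1}{10609} \left(8 - 103 + 2 \cdot 10609\right)^{2} = -31392 + \frac{1}{4} \cdot \frac{1}{10609} \left(8 - 103 + 21218\right)^{2} = -31392 + \frac{1}{4} \cdot \frac{1}{10609} \cdot 21123^{2} = -31392 + \frac{1}{4} \cdot \frac{1}{10609} \cdot 446181129 = -31392 + \frac{446181129}{42436} = - \frac{885969783}{42436} \approx -20878.0$)
$- \frac{439752}{k} - \frac{106186}{E{\left(523 \right)}} = - \frac{439752}{- \frac{885969783}{42436}} - \frac{106186}{7} = \left(-439752\right) \left(- \frac{42436}{885969783}\right) - \frac{106186}{7} = \frac{6220438624}{295323261} - \frac{106186}{7} = - \frac{31315652722178}{2067262827}$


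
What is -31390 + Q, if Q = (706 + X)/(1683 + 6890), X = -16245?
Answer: -269122009/8573 ≈ -31392.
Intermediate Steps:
Q = -15539/8573 (Q = (706 - 16245)/(1683 + 6890) = -15539/8573 ≈ -1.8126)
-31390 + Q = -31390 - 15539/8573 = -269122009/8573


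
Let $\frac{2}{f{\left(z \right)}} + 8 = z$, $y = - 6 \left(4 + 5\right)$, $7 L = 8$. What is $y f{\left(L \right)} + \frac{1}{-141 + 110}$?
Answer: $\frac{1949}{124} \approx 15.718$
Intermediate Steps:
$L = \frac{8}{7}$ ($L = \frac{1}{7} \cdot 8 = \frac{8}{7} \approx 1.1429$)
$y = -54$ ($y = \left(-6\right) 9 = -54$)
$f{\left(z \right)} = \frac{2}{-8 + z}$
$y f{\left(L \right)} + \frac{1}{-141 + 110} = - 54 \frac{2}{-8 + \frac{8}{7}} + \frac{1}{-141 + 110} = - 54 \frac{2}{- \frac{48}{7}} + \frac{1}{-31} = - 54 \cdot 2 \left(- \frac{7}{48}\right) - \frac{1}{31} = \left(-54\right) \left(- \frac{7}{24}\right) - \frac{1}{31} = \frac{63}{4} - \frac{1}{31} = \frac{1949}{124}$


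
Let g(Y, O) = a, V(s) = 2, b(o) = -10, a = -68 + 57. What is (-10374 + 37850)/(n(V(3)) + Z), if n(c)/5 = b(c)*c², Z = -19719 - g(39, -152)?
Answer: -6869/4977 ≈ -1.3801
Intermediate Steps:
a = -11
g(Y, O) = -11
Z = -19708 (Z = -19719 - 1*(-11) = -19719 + 11 = -19708)
n(c) = -50*c² (n(c) = 5*(-10*c²) = -50*c²)
(-10374 + 37850)/(n(V(3)) + Z) = (-10374 + 37850)/(-50*2² - 19708) = 27476/(-50*4 - 19708) = 27476/(-200 - 19708) = 27476/(-19908) = 27476*(-1/19908) = -6869/4977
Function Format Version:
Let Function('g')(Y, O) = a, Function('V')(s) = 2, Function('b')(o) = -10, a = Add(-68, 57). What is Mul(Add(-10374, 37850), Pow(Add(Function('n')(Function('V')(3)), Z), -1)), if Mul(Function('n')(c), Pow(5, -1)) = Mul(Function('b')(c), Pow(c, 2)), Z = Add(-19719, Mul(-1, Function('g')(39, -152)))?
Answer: Rational(-6869, 4977) ≈ -1.3801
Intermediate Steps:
a = -11
Function('g')(Y, O) = -11
Z = -19708 (Z = Add(-19719, Mul(-1, -11)) = Add(-19719, 11) = -19708)
Function('n')(c) = Mul(-50, Pow(c, 2)) (Function('n')(c) = Mul(5, Mul(-10, Pow(c, 2))) = Mul(-50, Pow(c, 2)))
Mul(Add(-10374, 37850), Pow(Add(Function('n')(Function('V')(3)), Z), -1)) = Mul(Add(-10374, 37850), Pow(Add(Mul(-50, Pow(2, 2)), -19708), -1)) = Mul(27476, Pow(Add(Mul(-50, 4), -19708), -1)) = Mul(27476, Pow(Add(-200, -19708), -1)) = Mul(27476, Pow(-19908, -1)) = Mul(27476, Rational(-1, 19908)) = Rational(-6869, 4977)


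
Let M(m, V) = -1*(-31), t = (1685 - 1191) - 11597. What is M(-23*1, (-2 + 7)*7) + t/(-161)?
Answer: 16094/161 ≈ 99.963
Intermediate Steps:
t = -11103 (t = 494 - 11597 = -11103)
M(m, V) = 31
M(-23*1, (-2 + 7)*7) + t/(-161) = 31 - 11103/(-161) = 31 - 11103*(-1/161) = 31 + 11103/161 = 16094/161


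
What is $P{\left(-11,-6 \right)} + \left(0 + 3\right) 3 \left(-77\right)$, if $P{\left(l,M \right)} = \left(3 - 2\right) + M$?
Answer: $-698$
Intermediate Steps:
$P{\left(l,M \right)} = 1 + M$
$P{\left(-11,-6 \right)} + \left(0 + 3\right) 3 \left(-77\right) = \left(1 - 6\right) + \left(0 + 3\right) 3 \left(-77\right) = -5 + 3 \cdot 3 \left(-77\right) = -5 + 9 \left(-77\right) = -5 - 693 = -698$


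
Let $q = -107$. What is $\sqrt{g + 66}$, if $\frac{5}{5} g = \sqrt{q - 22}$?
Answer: $\sqrt{66 + i \sqrt{129}} \approx 8.1538 + 0.69647 i$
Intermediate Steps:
$g = i \sqrt{129}$ ($g = \sqrt{-107 - 22} = \sqrt{-129} = i \sqrt{129} \approx 11.358 i$)
$\sqrt{g + 66} = \sqrt{i \sqrt{129} + 66} = \sqrt{66 + i \sqrt{129}}$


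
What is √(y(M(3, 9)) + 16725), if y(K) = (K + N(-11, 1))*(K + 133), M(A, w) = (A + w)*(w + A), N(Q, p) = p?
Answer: √56890 ≈ 238.52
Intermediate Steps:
M(A, w) = (A + w)² (M(A, w) = (A + w)*(A + w) = (A + w)²)
y(K) = (1 + K)*(133 + K) (y(K) = (K + 1)*(K + 133) = (1 + K)*(133 + K))
√(y(M(3, 9)) + 16725) = √((133 + ((3 + 9)²)² + 134*(3 + 9)²) + 16725) = √((133 + (12²)² + 134*12²) + 16725) = √((133 + 144² + 134*144) + 16725) = √((133 + 20736 + 19296) + 16725) = √(40165 + 16725) = √56890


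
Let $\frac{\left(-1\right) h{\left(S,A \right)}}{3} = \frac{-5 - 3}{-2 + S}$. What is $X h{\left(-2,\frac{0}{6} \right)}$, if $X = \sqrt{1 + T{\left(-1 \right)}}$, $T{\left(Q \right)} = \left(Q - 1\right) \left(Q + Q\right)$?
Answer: $- 6 \sqrt{5} \approx -13.416$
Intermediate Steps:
$T{\left(Q \right)} = 2 Q \left(-1 + Q\right)$ ($T{\left(Q \right)} = \left(-1 + Q\right) 2 Q = 2 Q \left(-1 + Q\right)$)
$h{\left(S,A \right)} = \frac{24}{-2 + S}$ ($h{\left(S,A \right)} = - 3 \frac{-5 - 3}{-2 + S} = - 3 \left(- \frac{8}{-2 + S}\right) = \frac{24}{-2 + S}$)
$X = \sqrt{5}$ ($X = \sqrt{1 + 2 \left(-1\right) \left(-1 - 1\right)} = \sqrt{1 + 2 \left(-1\right) \left(-2\right)} = \sqrt{1 + 4} = \sqrt{5} \approx 2.2361$)
$X h{\left(-2,\frac{0}{6} \right)} = \sqrt{5} \frac{24}{-2 - 2} = \sqrt{5} \frac{24}{-4} = \sqrt{5} \cdot 24 \left(- \frac{1}{4}\right) = \sqrt{5} \left(-6\right) = - 6 \sqrt{5}$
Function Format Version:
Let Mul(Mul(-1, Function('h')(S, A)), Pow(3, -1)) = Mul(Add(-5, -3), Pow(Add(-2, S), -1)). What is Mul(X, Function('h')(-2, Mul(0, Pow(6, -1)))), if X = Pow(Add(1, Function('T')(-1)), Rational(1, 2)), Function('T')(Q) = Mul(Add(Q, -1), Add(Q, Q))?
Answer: Mul(-6, Pow(5, Rational(1, 2))) ≈ -13.416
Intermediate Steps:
Function('T')(Q) = Mul(2, Q, Add(-1, Q)) (Function('T')(Q) = Mul(Add(-1, Q), Mul(2, Q)) = Mul(2, Q, Add(-1, Q)))
Function('h')(S, A) = Mul(24, Pow(Add(-2, S), -1)) (Function('h')(S, A) = Mul(-3, Mul(Add(-5, -3), Pow(Add(-2, S), -1))) = Mul(-3, Mul(-8, Pow(Add(-2, S), -1))) = Mul(24, Pow(Add(-2, S), -1)))
X = Pow(5, Rational(1, 2)) (X = Pow(Add(1, Mul(2, -1, Add(-1, -1))), Rational(1, 2)) = Pow(Add(1, Mul(2, -1, -2)), Rational(1, 2)) = Pow(Add(1, 4), Rational(1, 2)) = Pow(5, Rational(1, 2)) ≈ 2.2361)
Mul(X, Function('h')(-2, Mul(0, Pow(6, -1)))) = Mul(Pow(5, Rational(1, 2)), Mul(24, Pow(Add(-2, -2), -1))) = Mul(Pow(5, Rational(1, 2)), Mul(24, Pow(-4, -1))) = Mul(Pow(5, Rational(1, 2)), Mul(24, Rational(-1, 4))) = Mul(Pow(5, Rational(1, 2)), -6) = Mul(-6, Pow(5, Rational(1, 2)))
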